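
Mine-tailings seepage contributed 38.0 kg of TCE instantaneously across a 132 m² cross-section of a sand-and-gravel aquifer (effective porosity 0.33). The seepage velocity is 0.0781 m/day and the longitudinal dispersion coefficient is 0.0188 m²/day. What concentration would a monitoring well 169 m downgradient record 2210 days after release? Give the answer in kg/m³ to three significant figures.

For an instantaneous plane source, C(x,t) = M/(n_e·A·√(4πDt)) · exp(−(x−vt)²/(4Dt)), with n_e·A the pore (flow) area.
Plume center vt = 0.0781 × 2210 = 172.601 m, so the well at 169 m is 3.601 m upgradient of the peak.
√(4πDt) = 22.85 m, giving peak height M/(n_e·A·√(4πDt)) = 38.0/(0.33 × 132 × 22.85) = 0.03818 kg/m³.
(x−vt)²/(4Dt) = (-3.601)²/(4 × 0.0188 × 2210) = 0.07803; exp(−0.07803) = 0.9249.
C = 0.03818 × 0.9249 = 0.0353 kg/m³.

0.0353 kg/m³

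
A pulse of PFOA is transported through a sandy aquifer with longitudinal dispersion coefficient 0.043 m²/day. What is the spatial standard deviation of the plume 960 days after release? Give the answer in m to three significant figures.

9.09 m

Dispersive spreading gives a Gaussian with σ² = 2Dt; advection only shifts the center.
σ = √(2 × 0.043 × 960) = 9.09 m.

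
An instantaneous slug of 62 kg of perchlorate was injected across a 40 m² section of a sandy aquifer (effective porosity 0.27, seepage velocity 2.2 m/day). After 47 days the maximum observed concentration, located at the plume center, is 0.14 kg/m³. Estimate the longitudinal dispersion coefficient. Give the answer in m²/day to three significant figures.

2.85 m²/day

At the plume center C_max = M/(n_e·A·√(4πDt)), so D = M²/(4πt·(n_e·A·C_max)²).
n_e·A·C_max = 0.27 × 40 × 0.14 = 1.512 kg/m.
D = 62²/(4π × 47 × 1.512²) = 2.85 m²/day.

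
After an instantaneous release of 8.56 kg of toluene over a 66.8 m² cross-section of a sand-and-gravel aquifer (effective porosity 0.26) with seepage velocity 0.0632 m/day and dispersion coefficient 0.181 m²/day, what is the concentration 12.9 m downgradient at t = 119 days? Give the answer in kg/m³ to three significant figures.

0.0214 kg/m³

For an instantaneous plane source, C(x,t) = M/(n_e·A·√(4πDt)) · exp(−(x−vt)²/(4Dt)), with n_e·A the pore (flow) area.
Plume center vt = 0.0632 × 119 = 7.5208 m, so the well at 12.9 m is 5.3792 m downgradient of the peak.
√(4πDt) = 16.45 m, giving peak height M/(n_e·A·√(4πDt)) = 8.56/(0.26 × 66.8 × 16.45) = 0.02996 kg/m³.
(x−vt)²/(4Dt) = (5.3792)²/(4 × 0.181 × 119) = 0.3359; exp(−0.3359) = 0.7147.
C = 0.02996 × 0.7147 = 0.0214 kg/m³.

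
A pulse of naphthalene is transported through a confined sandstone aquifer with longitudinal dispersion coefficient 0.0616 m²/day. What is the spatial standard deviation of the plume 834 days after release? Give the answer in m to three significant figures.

Dispersive spreading gives a Gaussian with σ² = 2Dt; advection only shifts the center.
σ = √(2 × 0.0616 × 834) = 10.1 m.

10.1 m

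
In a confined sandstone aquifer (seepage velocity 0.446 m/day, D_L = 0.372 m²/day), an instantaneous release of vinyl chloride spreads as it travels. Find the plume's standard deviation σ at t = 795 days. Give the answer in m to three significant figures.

Dispersive spreading gives a Gaussian with σ² = 2Dt; advection only shifts the center.
σ = √(2 × 0.372 × 795) = 24.3 m.

24.3 m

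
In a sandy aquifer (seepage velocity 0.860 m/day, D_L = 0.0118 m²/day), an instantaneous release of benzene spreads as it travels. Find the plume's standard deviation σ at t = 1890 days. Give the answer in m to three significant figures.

Dispersive spreading gives a Gaussian with σ² = 2Dt; advection only shifts the center.
σ = √(2 × 0.0118 × 1890) = 6.68 m.

6.68 m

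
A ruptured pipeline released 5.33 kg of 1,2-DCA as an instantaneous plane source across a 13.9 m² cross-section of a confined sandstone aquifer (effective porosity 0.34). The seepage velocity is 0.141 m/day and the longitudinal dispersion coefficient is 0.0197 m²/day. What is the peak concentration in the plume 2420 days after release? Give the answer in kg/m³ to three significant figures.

0.0461 kg/m³

The peak of an instantaneous 1D plume sits at x = vt; there the Gaussian factor is 1 and C_max = M/(n_e·A·√(4πDt)), where n_e·A is the pore area the mass is dissolved in.
√(4πDt) = √(4π × 0.0197 × 2420) = 24.48 m, so C_max = 5.33/(0.34 × 13.9 × 24.48) = 0.0461 kg/m³.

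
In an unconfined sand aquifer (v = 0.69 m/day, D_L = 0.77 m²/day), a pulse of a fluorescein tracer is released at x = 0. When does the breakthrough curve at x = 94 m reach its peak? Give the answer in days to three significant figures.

135 days

For the 1D instantaneous-source solution, setting ∂C/∂t = 0 at fixed x gives v²t² + 2Dt − x² = 0, so t = (√(D² + v²x²) − D)/v².
√(D² + v²x²) = √(0.77² + 0.69² × 94²) = 64.86; v² = 0.4761.
t = (64.86 − 0.77)/0.4761 = 135 days (vs. the pure-advection estimate x/v = 136 d).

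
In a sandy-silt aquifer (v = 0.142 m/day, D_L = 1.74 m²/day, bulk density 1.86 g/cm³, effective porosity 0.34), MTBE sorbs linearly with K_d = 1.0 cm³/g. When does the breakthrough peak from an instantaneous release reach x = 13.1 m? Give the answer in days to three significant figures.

259 days

Retardation factor R = 1 + ρ_b·K_d/n = 1 + 1.86 × 1.0/0.34 = 6.471.
Sorption retards both mechanisms: v_R = v/R = 0.02194 m/day, D_R = D/R = 0.2689 m²/day.
Peak time from v_R²t² + 2D_R t − x² = 0: t = (√(D_R² + v_R²x²) − D_R)/v_R².
√(D_R² + v_R²x²) = √(0.2689² + 0.02194² × 13.1²) = 0.3936; v_R² = 0.0004814.
t = (0.3936 − 0.2689)/0.0004814 = 259 days.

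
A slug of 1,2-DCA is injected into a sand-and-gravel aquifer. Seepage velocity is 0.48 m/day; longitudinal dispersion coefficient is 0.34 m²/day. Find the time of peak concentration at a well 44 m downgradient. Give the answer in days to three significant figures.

For the 1D instantaneous-source solution, setting ∂C/∂t = 0 at fixed x gives v²t² + 2Dt − x² = 0, so t = (√(D² + v²x²) − D)/v².
√(D² + v²x²) = √(0.34² + 0.48² × 44²) = 21.12; v² = 0.2304.
t = (21.12 − 0.34)/0.2304 = 90.2 days (vs. the pure-advection estimate x/v = 91.7 d).

90.2 days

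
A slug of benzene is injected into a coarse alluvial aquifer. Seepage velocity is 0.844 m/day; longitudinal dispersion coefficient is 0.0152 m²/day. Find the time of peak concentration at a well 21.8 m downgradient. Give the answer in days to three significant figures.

25.8 days

For the 1D instantaneous-source solution, setting ∂C/∂t = 0 at fixed x gives v²t² + 2Dt − x² = 0, so t = (√(D² + v²x²) − D)/v².
√(D² + v²x²) = √(0.0152² + 0.844² × 21.8²) = 18.40; v² = 0.712336.
t = (18.40 − 0.0152)/0.712336 = 25.8 days (vs. the pure-advection estimate x/v = 25.8 d).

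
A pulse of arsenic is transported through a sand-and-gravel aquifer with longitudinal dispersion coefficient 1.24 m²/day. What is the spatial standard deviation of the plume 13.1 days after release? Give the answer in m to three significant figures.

Dispersive spreading gives a Gaussian with σ² = 2Dt; advection only shifts the center.
σ = √(2 × 1.24 × 13.1) = 5.70 m.

5.70 m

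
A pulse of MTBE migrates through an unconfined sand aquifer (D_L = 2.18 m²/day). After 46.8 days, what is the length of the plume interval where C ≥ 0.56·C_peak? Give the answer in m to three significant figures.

The plume is Gaussian with σ = √(2Dt) = √(2 × 2.18 × 46.8) = 14.28 m.
C/C_peak = exp(−Δx²/(2σ²)) = 0.56 ⇒ Δx = σ·√(−2 ln 0.56) = 14.28 × 1.077 = 15.38 m.
Width = 2Δx = 30.8 m.

30.8 m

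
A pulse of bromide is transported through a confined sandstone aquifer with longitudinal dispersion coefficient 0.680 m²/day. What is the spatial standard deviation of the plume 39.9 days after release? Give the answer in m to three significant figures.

Dispersive spreading gives a Gaussian with σ² = 2Dt; advection only shifts the center.
σ = √(2 × 0.680 × 39.9) = 7.37 m.

7.37 m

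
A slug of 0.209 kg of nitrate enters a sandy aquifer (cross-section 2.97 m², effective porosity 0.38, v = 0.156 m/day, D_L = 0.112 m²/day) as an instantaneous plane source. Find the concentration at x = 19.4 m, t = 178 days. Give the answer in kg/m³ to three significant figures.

0.00486 kg/m³

For an instantaneous plane source, C(x,t) = M/(n_e·A·√(4πDt)) · exp(−(x−vt)²/(4Dt)), with n_e·A the pore (flow) area.
Plume center vt = 0.156 × 178 = 27.768 m, so the well at 19.4 m is 8.368 m upgradient of the peak.
√(4πDt) = 15.83 m, giving peak height M/(n_e·A·√(4πDt)) = 0.209/(0.38 × 2.97 × 15.83) = 0.01170 kg/m³.
(x−vt)²/(4Dt) = (-8.368)²/(4 × 0.112 × 178) = 0.8781; exp(−0.8781) = 0.4156.
C = 0.01170 × 0.4156 = 0.00486 kg/m³.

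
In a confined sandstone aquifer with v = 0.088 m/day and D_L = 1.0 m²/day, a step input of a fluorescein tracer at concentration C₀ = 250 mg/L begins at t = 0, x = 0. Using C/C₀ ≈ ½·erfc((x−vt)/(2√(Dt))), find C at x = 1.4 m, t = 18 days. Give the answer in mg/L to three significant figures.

128 mg/L

For a continuous step input, C/C₀ ≈ ½·erfc((x−vt)/(2√(Dt))).
vt = 0.088 × 18 = 1.584 m and 2√(Dt) = 2√(1.0 × 18) = 8.485 m.
Argument (x−vt)/(2√(Dt)) = (1.4 − 1.584)/8.485 = -0.02169; ½·erfc(-0.02169) = 0.5122.
C = 250 × 0.5122 = 128 mg/L.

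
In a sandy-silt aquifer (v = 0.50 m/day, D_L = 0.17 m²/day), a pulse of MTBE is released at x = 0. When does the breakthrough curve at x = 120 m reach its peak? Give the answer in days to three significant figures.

For the 1D instantaneous-source solution, setting ∂C/∂t = 0 at fixed x gives v²t² + 2Dt − x² = 0, so t = (√(D² + v²x²) − D)/v².
√(D² + v²x²) = √(0.17² + 0.50² × 120²) = 60.00; v² = 0.25.
t = (60.00 − 0.17)/0.25 = 239 days (vs. the pure-advection estimate x/v = 240 d).

239 days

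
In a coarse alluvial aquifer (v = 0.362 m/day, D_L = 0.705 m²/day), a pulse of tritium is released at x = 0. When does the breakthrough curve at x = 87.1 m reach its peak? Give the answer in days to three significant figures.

235 days

For the 1D instantaneous-source solution, setting ∂C/∂t = 0 at fixed x gives v²t² + 2Dt − x² = 0, so t = (√(D² + v²x²) − D)/v².
√(D² + v²x²) = √(0.705² + 0.362² × 87.1²) = 31.54; v² = 0.131044.
t = (31.54 − 0.705)/0.131044 = 235 days (vs. the pure-advection estimate x/v = 241 d).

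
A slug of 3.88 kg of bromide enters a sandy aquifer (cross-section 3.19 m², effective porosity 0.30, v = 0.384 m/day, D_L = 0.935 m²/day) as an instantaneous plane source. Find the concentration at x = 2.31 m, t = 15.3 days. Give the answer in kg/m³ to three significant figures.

For an instantaneous plane source, C(x,t) = M/(n_e·A·√(4πDt)) · exp(−(x−vt)²/(4Dt)), with n_e·A the pore (flow) area.
Plume center vt = 0.384 × 15.3 = 5.8752 m, so the well at 2.31 m is 3.5652 m upgradient of the peak.
√(4πDt) = 13.41 m, giving peak height M/(n_e·A·√(4πDt)) = 3.88/(0.30 × 3.19 × 13.41) = 0.3023 kg/m³.
(x−vt)²/(4Dt) = (-3.5652)²/(4 × 0.935 × 15.3) = 0.2221; exp(−0.2221) = 0.8008.
C = 0.3023 × 0.8008 = 0.242 kg/m³.

0.242 kg/m³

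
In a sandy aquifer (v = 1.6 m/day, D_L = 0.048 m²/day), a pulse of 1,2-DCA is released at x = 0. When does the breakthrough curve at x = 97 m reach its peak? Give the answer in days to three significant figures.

60.6 days

For the 1D instantaneous-source solution, setting ∂C/∂t = 0 at fixed x gives v²t² + 2Dt − x² = 0, so t = (√(D² + v²x²) − D)/v².
√(D² + v²x²) = √(0.048² + 1.6² × 97²) = 155.2; v² = 2.56.
t = (155.2 − 0.048)/2.56 = 60.6 days (vs. the pure-advection estimate x/v = 60.6 d).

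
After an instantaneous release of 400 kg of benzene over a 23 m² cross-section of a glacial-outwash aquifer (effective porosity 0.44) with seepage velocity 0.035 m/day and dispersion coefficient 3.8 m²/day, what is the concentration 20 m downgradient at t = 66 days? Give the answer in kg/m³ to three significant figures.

For an instantaneous plane source, C(x,t) = M/(n_e·A·√(4πDt)) · exp(−(x−vt)²/(4Dt)), with n_e·A the pore (flow) area.
Plume center vt = 0.035 × 66 = 2.31 m, so the well at 20 m is 17.69 m downgradient of the peak.
√(4πDt) = 56.14 m, giving peak height M/(n_e·A·√(4πDt)) = 400/(0.44 × 23 × 56.14) = 0.7041 kg/m³.
(x−vt)²/(4Dt) = (17.69)²/(4 × 3.8 × 66) = 0.3119; exp(−0.3119) = 0.7321.
C = 0.7041 × 0.7321 = 0.515 kg/m³.

0.515 kg/m³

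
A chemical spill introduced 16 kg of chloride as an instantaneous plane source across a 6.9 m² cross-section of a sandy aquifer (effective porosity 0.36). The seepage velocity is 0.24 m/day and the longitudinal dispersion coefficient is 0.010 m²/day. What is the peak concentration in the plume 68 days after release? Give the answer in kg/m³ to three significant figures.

The peak of an instantaneous 1D plume sits at x = vt; there the Gaussian factor is 1 and C_max = M/(n_e·A·√(4πDt)), where n_e·A is the pore area the mass is dissolved in.
√(4πDt) = √(4π × 0.010 × 68) = 2.923 m, so C_max = 16/(0.36 × 6.9 × 2.923) = 2.20 kg/m³.

2.20 kg/m³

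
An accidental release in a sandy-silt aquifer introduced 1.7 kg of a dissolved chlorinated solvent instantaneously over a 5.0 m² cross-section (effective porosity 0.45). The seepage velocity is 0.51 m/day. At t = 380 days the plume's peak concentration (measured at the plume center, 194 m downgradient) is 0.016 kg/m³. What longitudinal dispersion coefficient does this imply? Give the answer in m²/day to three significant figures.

At the plume center C_max = M/(n_e·A·√(4πDt)), so D = M²/(4πt·(n_e·A·C_max)²).
n_e·A·C_max = 0.45 × 5.0 × 0.016 = 0.03600 kg/m.
D = 1.7²/(4π × 380 × 0.03600²) = 0.467 m²/day.

0.467 m²/day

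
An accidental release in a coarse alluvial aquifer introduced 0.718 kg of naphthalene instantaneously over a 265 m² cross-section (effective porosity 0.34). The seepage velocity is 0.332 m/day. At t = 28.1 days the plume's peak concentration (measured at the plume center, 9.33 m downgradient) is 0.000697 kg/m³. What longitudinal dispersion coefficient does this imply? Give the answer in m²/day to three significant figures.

At the plume center C_max = M/(n_e·A·√(4πDt)), so D = M²/(4πt·(n_e·A·C_max)²).
n_e·A·C_max = 0.34 × 265 × 0.000697 = 0.06280 kg/m.
D = 0.718²/(4π × 28.1 × 0.06280²) = 0.370 m²/day.

0.370 m²/day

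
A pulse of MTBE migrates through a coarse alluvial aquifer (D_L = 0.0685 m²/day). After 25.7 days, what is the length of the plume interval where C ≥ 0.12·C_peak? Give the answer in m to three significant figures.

7.73 m

The plume is Gaussian with σ = √(2Dt) = √(2 × 0.0685 × 25.7) = 1.876 m.
C/C_peak = exp(−Δx²/(2σ²)) = 0.12 ⇒ Δx = σ·√(−2 ln 0.12) = 1.876 × 2.059 = 3.863 m.
Width = 2Δx = 7.73 m.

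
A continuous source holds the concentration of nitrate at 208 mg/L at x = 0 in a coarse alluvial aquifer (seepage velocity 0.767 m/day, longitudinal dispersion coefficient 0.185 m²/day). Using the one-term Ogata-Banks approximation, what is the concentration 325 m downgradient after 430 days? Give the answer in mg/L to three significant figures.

For a continuous step input, C/C₀ ≈ ½·erfc((x−vt)/(2√(Dt))).
vt = 0.767 × 430 = 329.81 m and 2√(Dt) = 2√(0.185 × 430) = 17.84 m.
Argument (x−vt)/(2√(Dt)) = (325 − 329.81)/17.84 = -0.2696; ½·erfc(-0.2696) = 0.6485.
C = 208 × 0.6485 = 135 mg/L.

135 mg/L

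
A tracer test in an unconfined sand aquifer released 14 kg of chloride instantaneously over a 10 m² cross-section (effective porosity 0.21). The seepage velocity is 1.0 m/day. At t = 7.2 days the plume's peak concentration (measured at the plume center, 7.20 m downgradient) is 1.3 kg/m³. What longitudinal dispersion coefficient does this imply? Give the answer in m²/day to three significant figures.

At the plume center C_max = M/(n_e·A·√(4πDt)), so D = M²/(4πt·(n_e·A·C_max)²).
n_e·A·C_max = 0.21 × 10 × 1.3 = 2.730 kg/m.
D = 14²/(4π × 7.2 × 2.730²) = 0.291 m²/day.

0.291 m²/day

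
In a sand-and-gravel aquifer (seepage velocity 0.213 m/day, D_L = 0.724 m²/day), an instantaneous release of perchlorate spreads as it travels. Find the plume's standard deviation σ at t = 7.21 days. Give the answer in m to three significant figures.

Dispersive spreading gives a Gaussian with σ² = 2Dt; advection only shifts the center.
σ = √(2 × 0.724 × 7.21) = 3.23 m.

3.23 m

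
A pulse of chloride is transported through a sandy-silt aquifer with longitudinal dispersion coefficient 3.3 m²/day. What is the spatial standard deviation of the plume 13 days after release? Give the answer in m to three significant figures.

Dispersive spreading gives a Gaussian with σ² = 2Dt; advection only shifts the center.
σ = √(2 × 3.3 × 13) = 9.26 m.

9.26 m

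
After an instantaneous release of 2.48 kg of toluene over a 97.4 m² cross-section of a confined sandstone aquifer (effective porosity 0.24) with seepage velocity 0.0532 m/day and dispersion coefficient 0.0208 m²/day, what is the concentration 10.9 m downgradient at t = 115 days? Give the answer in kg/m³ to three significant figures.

0.00177 kg/m³

For an instantaneous plane source, C(x,t) = M/(n_e·A·√(4πDt)) · exp(−(x−vt)²/(4Dt)), with n_e·A the pore (flow) area.
Plume center vt = 0.0532 × 115 = 6.118 m, so the well at 10.9 m is 4.782 m downgradient of the peak.
√(4πDt) = 5.483 m, giving peak height M/(n_e·A·√(4πDt)) = 2.48/(0.24 × 97.4 × 5.483) = 0.01935 kg/m³.
(x−vt)²/(4Dt) = (4.782)²/(4 × 0.0208 × 115) = 2.390; exp(−2.390) = 0.09163.
C = 0.01935 × 0.09163 = 0.00177 kg/m³.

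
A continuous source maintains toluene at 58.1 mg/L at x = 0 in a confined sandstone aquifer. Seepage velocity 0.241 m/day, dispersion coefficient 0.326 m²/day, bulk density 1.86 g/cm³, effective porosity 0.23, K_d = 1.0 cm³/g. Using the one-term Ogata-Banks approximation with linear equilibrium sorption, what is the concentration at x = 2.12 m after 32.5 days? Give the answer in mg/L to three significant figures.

11.9 mg/L

Retardation factor R = 1 + ρ_b·K_d/n = 1 + 1.86 × 1.0/0.23 = 9.087.
Sorption retards both mechanisms: v_R = v/R = 0.02652 m/day, D_R = D/R = 0.03588 m²/day.
v_R·t = 0.02652 × 32.5 = 0.8619 m; 2√(D_R t) = 2.160 m; argument = (2.12 − 0.8619)/2.160 = 0.5825.
C = C₀ × ½·erfc(0.5825) = 58.1 × 0.2050 = 11.9 mg/L.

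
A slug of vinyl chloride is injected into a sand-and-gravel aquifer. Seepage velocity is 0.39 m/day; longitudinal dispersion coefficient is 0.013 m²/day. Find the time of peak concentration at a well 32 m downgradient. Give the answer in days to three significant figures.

82.0 days

For the 1D instantaneous-source solution, setting ∂C/∂t = 0 at fixed x gives v²t² + 2Dt − x² = 0, so t = (√(D² + v²x²) − D)/v².
√(D² + v²x²) = √(0.013² + 0.39² × 32²) = 12.48; v² = 0.1521.
t = (12.48 − 0.013)/0.1521 = 82.0 days (vs. the pure-advection estimate x/v = 82.1 d).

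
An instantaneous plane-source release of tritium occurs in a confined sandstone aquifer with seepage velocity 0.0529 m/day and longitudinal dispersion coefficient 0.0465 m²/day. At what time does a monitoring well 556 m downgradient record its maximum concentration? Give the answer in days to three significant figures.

10500 days

For the 1D instantaneous-source solution, setting ∂C/∂t = 0 at fixed x gives v²t² + 2Dt − x² = 0, so t = (√(D² + v²x²) − D)/v².
√(D² + v²x²) = √(0.0465² + 0.0529² × 556²) = 29.41; v² = 0.00279841.
t = (29.41 − 0.0465)/0.00279841 = 10500 days (vs. the pure-advection estimate x/v = 10500 d).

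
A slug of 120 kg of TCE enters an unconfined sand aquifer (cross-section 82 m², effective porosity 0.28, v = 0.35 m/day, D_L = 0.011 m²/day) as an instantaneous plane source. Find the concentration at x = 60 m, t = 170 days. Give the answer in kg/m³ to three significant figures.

1.04 kg/m³

For an instantaneous plane source, C(x,t) = M/(n_e·A·√(4πDt)) · exp(−(x−vt)²/(4Dt)), with n_e·A the pore (flow) area.
Plume center vt = 0.35 × 170 = 59.5 m, so the well at 60 m is 0.5 m downgradient of the peak.
√(4πDt) = 4.848 m, giving peak height M/(n_e·A·√(4πDt)) = 120/(0.28 × 82 × 4.848) = 1.078 kg/m³.
(x−vt)²/(4Dt) = (0.5)²/(4 × 0.011 × 170) = 0.03342; exp(−0.03342) = 0.9671.
C = 1.078 × 0.9671 = 1.04 kg/m³.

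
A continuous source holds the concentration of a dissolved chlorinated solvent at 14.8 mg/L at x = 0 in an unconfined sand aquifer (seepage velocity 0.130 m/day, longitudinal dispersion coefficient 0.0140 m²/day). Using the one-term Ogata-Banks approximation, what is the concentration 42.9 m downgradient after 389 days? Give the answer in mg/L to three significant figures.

14.7 mg/L

For a continuous step input, C/C₀ ≈ ½·erfc((x−vt)/(2√(Dt))).
vt = 0.130 × 389 = 50.57 m and 2√(Dt) = 2√(0.0140 × 389) = 4.667 m.
Argument (x−vt)/(2√(Dt)) = (42.9 − 50.57)/4.667 = -1.643; ½·erfc(-1.643) = 0.9899.
C = 14.8 × 0.9899 = 14.7 mg/L.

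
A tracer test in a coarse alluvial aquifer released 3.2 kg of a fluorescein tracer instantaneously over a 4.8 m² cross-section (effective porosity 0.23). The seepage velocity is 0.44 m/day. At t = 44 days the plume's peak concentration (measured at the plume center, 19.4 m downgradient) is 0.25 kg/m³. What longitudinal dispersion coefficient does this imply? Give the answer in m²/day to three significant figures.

0.243 m²/day

At the plume center C_max = M/(n_e·A·√(4πDt)), so D = M²/(4πt·(n_e·A·C_max)²).
n_e·A·C_max = 0.23 × 4.8 × 0.25 = 0.2760 kg/m.
D = 3.2²/(4π × 44 × 0.2760²) = 0.243 m²/day.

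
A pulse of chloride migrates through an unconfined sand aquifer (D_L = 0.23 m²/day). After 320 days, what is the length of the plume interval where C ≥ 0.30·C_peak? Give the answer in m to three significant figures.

The plume is Gaussian with σ = √(2Dt) = √(2 × 0.23 × 320) = 12.13 m.
C/C_peak = exp(−Δx²/(2σ²)) = 0.30 ⇒ Δx = σ·√(−2 ln 0.30) = 12.13 × 1.552 = 18.83 m.
Width = 2Δx = 37.7 m.

37.7 m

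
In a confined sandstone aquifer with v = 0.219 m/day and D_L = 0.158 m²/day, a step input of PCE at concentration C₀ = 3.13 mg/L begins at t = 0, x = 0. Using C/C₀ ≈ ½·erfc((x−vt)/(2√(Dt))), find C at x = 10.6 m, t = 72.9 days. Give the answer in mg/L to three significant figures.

For a continuous step input, C/C₀ ≈ ½·erfc((x−vt)/(2√(Dt))).
vt = 0.219 × 72.9 = 15.9651 m and 2√(Dt) = 2√(0.158 × 72.9) = 6.788 m.
Argument (x−vt)/(2√(Dt)) = (10.6 − 15.9651)/6.788 = -0.7904; ½·erfc(-0.7904) = 0.8682.
C = 3.13 × 0.8682 = 2.72 mg/L.

2.72 mg/L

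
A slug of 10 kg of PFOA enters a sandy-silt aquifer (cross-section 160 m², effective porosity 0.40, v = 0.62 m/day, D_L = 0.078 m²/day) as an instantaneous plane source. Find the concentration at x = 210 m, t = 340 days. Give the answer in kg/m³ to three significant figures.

0.00851 kg/m³

For an instantaneous plane source, C(x,t) = M/(n_e·A·√(4πDt)) · exp(−(x−vt)²/(4Dt)), with n_e·A the pore (flow) area.
Plume center vt = 0.62 × 340 = 210.8 m, so the well at 210 m is 0.8 m upgradient of the peak.
√(4πDt) = 18.26 m, giving peak height M/(n_e·A·√(4πDt)) = 10/(0.40 × 160 × 18.26) = 0.008557 kg/m³.
(x−vt)²/(4Dt) = (-0.8)²/(4 × 0.078 × 340) = 0.006033; exp(−0.006033) = 0.9940.
C = 0.008557 × 0.9940 = 0.00851 kg/m³.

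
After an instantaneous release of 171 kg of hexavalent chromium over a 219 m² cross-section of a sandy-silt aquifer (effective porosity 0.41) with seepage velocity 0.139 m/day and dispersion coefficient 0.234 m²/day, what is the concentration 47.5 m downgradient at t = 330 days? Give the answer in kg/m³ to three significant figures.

0.0606 kg/m³

For an instantaneous plane source, C(x,t) = M/(n_e·A·√(4πDt)) · exp(−(x−vt)²/(4Dt)), with n_e·A the pore (flow) area.
Plume center vt = 0.139 × 330 = 45.87 m, so the well at 47.5 m is 1.63 m downgradient of the peak.
√(4πDt) = 31.15 m, giving peak height M/(n_e·A·√(4πDt)) = 171/(0.41 × 219 × 31.15) = 0.06114 kg/m³.
(x−vt)²/(4Dt) = (1.63)²/(4 × 0.234 × 330) = 0.008602; exp(−0.008602) = 0.9914.
C = 0.06114 × 0.9914 = 0.0606 kg/m³.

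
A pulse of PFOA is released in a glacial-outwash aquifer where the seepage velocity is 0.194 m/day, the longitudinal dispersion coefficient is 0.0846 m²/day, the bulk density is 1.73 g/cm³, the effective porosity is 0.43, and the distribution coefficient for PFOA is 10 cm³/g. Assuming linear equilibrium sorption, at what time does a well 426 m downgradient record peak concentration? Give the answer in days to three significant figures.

90400 days

Retardation factor R = 1 + ρ_b·K_d/n = 1 + 1.73 × 10/0.43 = 41.23.
Sorption retards both mechanisms: v_R = v/R = 0.004705 m/day, D_R = D/R = 0.002052 m²/day.
Peak time from v_R²t² + 2D_R t − x² = 0: t = (√(D_R² + v_R²x²) − D_R)/v_R².
√(D_R² + v_R²x²) = √(0.002052² + 0.004705² × 426²) = 2.004; v_R² = 2.214e-05.
t = (2.004 − 0.002052)/2.214e-05 = 90400 days.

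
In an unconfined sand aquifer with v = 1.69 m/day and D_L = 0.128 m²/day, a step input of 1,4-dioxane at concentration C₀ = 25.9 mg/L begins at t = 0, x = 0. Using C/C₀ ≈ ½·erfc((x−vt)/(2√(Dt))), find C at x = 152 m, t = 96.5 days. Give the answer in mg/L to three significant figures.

25.6 mg/L

For a continuous step input, C/C₀ ≈ ½·erfc((x−vt)/(2√(Dt))).
vt = 1.69 × 96.5 = 163.085 m and 2√(Dt) = 2√(0.128 × 96.5) = 7.029 m.
Argument (x−vt)/(2√(Dt)) = (152 − 163.085)/7.029 = -1.577; ½·erfc(-1.577) = 0.9871.
C = 25.9 × 0.9871 = 25.6 mg/L.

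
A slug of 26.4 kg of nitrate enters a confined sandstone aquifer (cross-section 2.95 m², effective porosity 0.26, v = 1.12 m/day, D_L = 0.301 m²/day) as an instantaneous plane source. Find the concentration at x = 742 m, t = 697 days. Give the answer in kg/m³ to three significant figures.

For an instantaneous plane source, C(x,t) = M/(n_e·A·√(4πDt)) · exp(−(x−vt)²/(4Dt)), with n_e·A the pore (flow) area.
Plume center vt = 1.12 × 697 = 780.64 m, so the well at 742 m is 38.64 m upgradient of the peak.
√(4πDt) = 51.35 m, giving peak height M/(n_e·A·√(4πDt)) = 26.4/(0.26 × 2.95 × 51.35) = 0.6703 kg/m³.
(x−vt)²/(4Dt) = (-38.64)²/(4 × 0.301 × 697) = 1.779; exp(−1.779) = 0.1688.
C = 0.6703 × 0.1688 = 0.113 kg/m³.

0.113 kg/m³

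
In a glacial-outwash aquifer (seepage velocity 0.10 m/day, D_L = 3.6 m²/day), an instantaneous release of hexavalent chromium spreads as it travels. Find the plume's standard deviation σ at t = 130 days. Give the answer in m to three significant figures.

30.6 m

Dispersive spreading gives a Gaussian with σ² = 2Dt; advection only shifts the center.
σ = √(2 × 3.6 × 130) = 30.6 m.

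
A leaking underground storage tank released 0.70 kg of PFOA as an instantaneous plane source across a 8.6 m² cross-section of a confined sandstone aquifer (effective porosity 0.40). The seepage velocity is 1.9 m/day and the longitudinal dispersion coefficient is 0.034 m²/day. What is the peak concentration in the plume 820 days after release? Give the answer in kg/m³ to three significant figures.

The peak of an instantaneous 1D plume sits at x = vt; there the Gaussian factor is 1 and C_max = M/(n_e·A·√(4πDt)), where n_e·A is the pore area the mass is dissolved in.
√(4πDt) = √(4π × 0.034 × 820) = 18.72 m, so C_max = 0.70/(0.40 × 8.6 × 18.72) = 0.0109 kg/m³.

0.0109 kg/m³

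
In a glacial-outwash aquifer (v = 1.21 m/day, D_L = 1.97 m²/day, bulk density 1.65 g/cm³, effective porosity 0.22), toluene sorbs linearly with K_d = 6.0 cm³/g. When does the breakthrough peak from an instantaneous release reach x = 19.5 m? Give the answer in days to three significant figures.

Retardation factor R = 1 + ρ_b·K_d/n = 1 + 1.65 × 6.0/0.22 = 46.00.
Sorption retards both mechanisms: v_R = v/R = 0.02630 m/day, D_R = D/R = 0.04283 m²/day.
Peak time from v_R²t² + 2D_R t − x² = 0: t = (√(D_R² + v_R²x²) − D_R)/v_R².
√(D_R² + v_R²x²) = √(0.04283² + 0.02630² × 19.5²) = 0.5146; v_R² = 0.0006917.
t = (0.5146 − 0.04283)/0.0006917 = 682 days.

682 days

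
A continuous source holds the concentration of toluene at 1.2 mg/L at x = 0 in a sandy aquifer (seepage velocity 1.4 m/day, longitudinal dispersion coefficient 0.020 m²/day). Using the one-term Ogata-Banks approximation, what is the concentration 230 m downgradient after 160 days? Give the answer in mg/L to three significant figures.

For a continuous step input, C/C₀ ≈ ½·erfc((x−vt)/(2√(Dt))).
vt = 1.4 × 160 = 224 m and 2√(Dt) = 2√(0.020 × 160) = 3.578 m.
Argument (x−vt)/(2√(Dt)) = (230 − 224)/3.578 = 1.677; ½·erfc(1.677) = 0.008855.
C = 1.2 × 0.008855 = 0.0106 mg/L.

0.0106 mg/L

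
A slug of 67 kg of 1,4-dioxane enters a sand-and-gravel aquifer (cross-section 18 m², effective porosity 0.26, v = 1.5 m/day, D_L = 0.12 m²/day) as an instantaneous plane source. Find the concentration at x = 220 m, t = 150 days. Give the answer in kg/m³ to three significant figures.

0.673 kg/m³

For an instantaneous plane source, C(x,t) = M/(n_e·A·√(4πDt)) · exp(−(x−vt)²/(4Dt)), with n_e·A the pore (flow) area.
Plume center vt = 1.5 × 150 = 225 m, so the well at 220 m is 5 m upgradient of the peak.
√(4πDt) = 15.04 m, giving peak height M/(n_e·A·√(4πDt)) = 67/(0.26 × 18 × 15.04) = 0.9519 kg/m³.
(x−vt)²/(4Dt) = (-5)²/(4 × 0.12 × 150) = 0.3472; exp(−0.3472) = 0.7067.
C = 0.9519 × 0.7067 = 0.673 kg/m³.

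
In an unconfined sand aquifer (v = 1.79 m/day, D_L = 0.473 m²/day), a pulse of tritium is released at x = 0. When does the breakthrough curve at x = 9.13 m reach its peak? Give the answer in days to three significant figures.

For the 1D instantaneous-source solution, setting ∂C/∂t = 0 at fixed x gives v²t² + 2Dt − x² = 0, so t = (√(D² + v²x²) − D)/v².
√(D² + v²x²) = √(0.473² + 1.79² × 9.13²) = 16.35; v² = 3.2041.
t = (16.35 − 0.473)/3.2041 = 4.96 days (vs. the pure-advection estimate x/v = 5.10 d).

4.96 days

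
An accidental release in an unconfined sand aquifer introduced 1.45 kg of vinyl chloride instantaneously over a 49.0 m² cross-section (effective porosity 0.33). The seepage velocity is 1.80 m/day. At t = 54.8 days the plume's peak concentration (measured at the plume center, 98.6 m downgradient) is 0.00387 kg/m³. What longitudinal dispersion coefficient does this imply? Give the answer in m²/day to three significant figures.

0.780 m²/day

At the plume center C_max = M/(n_e·A·√(4πDt)), so D = M²/(4πt·(n_e·A·C_max)²).
n_e·A·C_max = 0.33 × 49.0 × 0.00387 = 0.06258 kg/m.
D = 1.45²/(4π × 54.8 × 0.06258²) = 0.780 m²/day.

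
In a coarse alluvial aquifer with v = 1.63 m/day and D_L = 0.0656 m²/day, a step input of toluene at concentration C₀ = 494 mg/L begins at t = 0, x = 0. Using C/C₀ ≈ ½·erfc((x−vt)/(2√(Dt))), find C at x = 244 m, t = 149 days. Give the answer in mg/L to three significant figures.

197 mg/L

For a continuous step input, C/C₀ ≈ ½·erfc((x−vt)/(2√(Dt))).
vt = 1.63 × 149 = 242.87 m and 2√(Dt) = 2√(0.0656 × 149) = 6.253 m.
Argument (x−vt)/(2√(Dt)) = (244 − 242.87)/6.253 = 0.1807; ½·erfc(0.1807) = 0.3991.
C = 494 × 0.3991 = 197 mg/L.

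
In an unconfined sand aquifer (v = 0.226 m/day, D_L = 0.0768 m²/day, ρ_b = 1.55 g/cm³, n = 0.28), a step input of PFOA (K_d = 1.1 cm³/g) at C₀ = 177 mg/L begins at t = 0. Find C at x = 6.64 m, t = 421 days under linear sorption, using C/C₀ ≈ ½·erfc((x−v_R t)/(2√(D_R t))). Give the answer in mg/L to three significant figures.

Retardation factor R = 1 + ρ_b·K_d/n = 1 + 1.55 × 1.1/0.28 = 7.089.
Sorption retards both mechanisms: v_R = v/R = 0.03188 m/day, D_R = D/R = 0.01083 m²/day.
v_R·t = 0.03188 × 421 = 13.42148 m; 2√(D_R t) = 4.271 m; argument = (6.64 − 13.42148)/4.271 = -1.588.
C = C₀ × ½·erfc(-1.588) = 177 × 0.9876 = 175 mg/L.

175 mg/L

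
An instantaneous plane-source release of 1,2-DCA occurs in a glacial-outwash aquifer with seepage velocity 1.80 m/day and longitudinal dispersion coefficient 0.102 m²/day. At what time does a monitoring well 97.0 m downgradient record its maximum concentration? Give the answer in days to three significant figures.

For the 1D instantaneous-source solution, setting ∂C/∂t = 0 at fixed x gives v²t² + 2Dt − x² = 0, so t = (√(D² + v²x²) − D)/v².
√(D² + v²x²) = √(0.102² + 1.80² × 97.0²) = 174.6; v² = 3.24.
t = (174.6 − 0.102)/3.24 = 53.9 days (vs. the pure-advection estimate x/v = 53.9 d).

53.9 days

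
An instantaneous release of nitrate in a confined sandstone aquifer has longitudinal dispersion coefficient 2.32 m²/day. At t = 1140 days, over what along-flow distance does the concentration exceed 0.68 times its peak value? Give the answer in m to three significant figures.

The plume is Gaussian with σ = √(2Dt) = √(2 × 2.32 × 1140) = 72.73 m.
C/C_peak = exp(−Δx²/(2σ²)) = 0.68 ⇒ Δx = σ·√(−2 ln 0.68) = 72.73 × 0.8783 = 63.88 m.
Width = 2Δx = 128 m.

128 m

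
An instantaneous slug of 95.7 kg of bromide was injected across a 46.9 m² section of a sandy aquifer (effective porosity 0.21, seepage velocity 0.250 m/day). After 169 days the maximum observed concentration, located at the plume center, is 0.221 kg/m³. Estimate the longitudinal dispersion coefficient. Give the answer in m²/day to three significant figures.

0.910 m²/day

At the plume center C_max = M/(n_e·A·√(4πDt)), so D = M²/(4πt·(n_e·A·C_max)²).
n_e·A·C_max = 0.21 × 46.9 × 0.221 = 2.177 kg/m.
D = 95.7²/(4π × 169 × 2.177²) = 0.910 m²/day.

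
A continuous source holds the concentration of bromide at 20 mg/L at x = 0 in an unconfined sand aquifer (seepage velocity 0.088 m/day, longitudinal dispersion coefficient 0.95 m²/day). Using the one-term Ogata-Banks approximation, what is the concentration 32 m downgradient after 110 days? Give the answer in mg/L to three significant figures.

For a continuous step input, C/C₀ ≈ ½·erfc((x−vt)/(2√(Dt))).
vt = 0.088 × 110 = 9.68 m and 2√(Dt) = 2√(0.95 × 110) = 20.45 m.
Argument (x−vt)/(2√(Dt)) = (32 − 9.68)/20.45 = 1.091; ½·erfc(1.091) = 0.06143.
C = 20 × 0.06143 = 1.23 mg/L.

1.23 mg/L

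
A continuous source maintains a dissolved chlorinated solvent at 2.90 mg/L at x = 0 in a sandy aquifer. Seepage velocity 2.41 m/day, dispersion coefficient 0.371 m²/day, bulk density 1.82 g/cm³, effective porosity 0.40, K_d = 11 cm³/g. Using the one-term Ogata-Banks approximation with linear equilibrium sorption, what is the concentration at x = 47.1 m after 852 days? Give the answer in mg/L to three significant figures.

0.0734 mg/L

Retardation factor R = 1 + ρ_b·K_d/n = 1 + 1.82 × 11/0.40 = 51.05.
Sorption retards both mechanisms: v_R = v/R = 0.04721 m/day, D_R = D/R = 0.007267 m²/day.
v_R·t = 0.04721 × 852 = 40.22292 m; 2√(D_R t) = 4.977 m; argument = (47.1 − 40.22292)/4.977 = 1.382.
C = C₀ × ½·erfc(1.382) = 2.90 × 0.02532 = 0.0734 mg/L.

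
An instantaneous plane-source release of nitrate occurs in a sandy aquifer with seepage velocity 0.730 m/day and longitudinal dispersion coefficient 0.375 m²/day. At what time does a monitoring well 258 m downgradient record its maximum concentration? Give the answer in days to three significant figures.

353 days

For the 1D instantaneous-source solution, setting ∂C/∂t = 0 at fixed x gives v²t² + 2Dt − x² = 0, so t = (√(D² + v²x²) − D)/v².
√(D² + v²x²) = √(0.375² + 0.730² × 258²) = 188.3; v² = 0.5329.
t = (188.3 − 0.375)/0.5329 = 353 days (vs. the pure-advection estimate x/v = 353 d).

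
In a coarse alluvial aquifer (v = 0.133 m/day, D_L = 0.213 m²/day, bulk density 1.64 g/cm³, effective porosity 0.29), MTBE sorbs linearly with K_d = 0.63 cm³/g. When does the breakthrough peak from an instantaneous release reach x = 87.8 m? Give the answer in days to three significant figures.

2960 days

Retardation factor R = 1 + ρ_b·K_d/n = 1 + 1.64 × 0.63/0.29 = 4.563.
Sorption retards both mechanisms: v_R = v/R = 0.02915 m/day, D_R = D/R = 0.04668 m²/day.
Peak time from v_R²t² + 2D_R t − x² = 0: t = (√(D_R² + v_R²x²) − D_R)/v_R².
√(D_R² + v_R²x²) = √(0.04668² + 0.02915² × 87.8²) = 2.560; v_R² = 0.0008497.
t = (2.560 − 0.04668)/0.0008497 = 2960 days.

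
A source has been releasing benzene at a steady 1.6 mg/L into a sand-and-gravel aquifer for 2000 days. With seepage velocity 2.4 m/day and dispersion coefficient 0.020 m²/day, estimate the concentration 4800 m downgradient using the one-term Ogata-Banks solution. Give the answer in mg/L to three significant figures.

0.800 mg/L

For a continuous step input, C/C₀ ≈ ½·erfc((x−vt)/(2√(Dt))).
vt = 2.4 × 2000 = 4800 m and 2√(Dt) = 2√(0.020 × 2000) = 12.65 m.
Argument (x−vt)/(2√(Dt)) = (4800 − 4800)/12.65 = 0; ½·erfc(0) = 0.5000.
C = 1.6 × 0.5000 = 0.800 mg/L.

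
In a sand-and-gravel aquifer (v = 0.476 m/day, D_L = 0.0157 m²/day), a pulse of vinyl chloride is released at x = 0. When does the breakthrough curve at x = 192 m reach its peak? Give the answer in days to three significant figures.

403 days

For the 1D instantaneous-source solution, setting ∂C/∂t = 0 at fixed x gives v²t² + 2Dt − x² = 0, so t = (√(D² + v²x²) − D)/v².
√(D² + v²x²) = √(0.0157² + 0.476² × 192²) = 91.39; v² = 0.226576.
t = (91.39 − 0.0157)/0.226576 = 403 days (vs. the pure-advection estimate x/v = 403 d).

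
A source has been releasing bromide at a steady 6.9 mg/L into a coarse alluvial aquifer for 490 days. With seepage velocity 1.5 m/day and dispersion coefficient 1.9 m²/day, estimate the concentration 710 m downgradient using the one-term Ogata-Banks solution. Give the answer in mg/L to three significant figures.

4.96 mg/L

For a continuous step input, C/C₀ ≈ ½·erfc((x−vt)/(2√(Dt))).
vt = 1.5 × 490 = 735 m and 2√(Dt) = 2√(1.9 × 490) = 61.02 m.
Argument (x−vt)/(2√(Dt)) = (710 − 735)/61.02 = -0.4097; ½·erfc(-0.4097) = 0.7188.
C = 6.9 × 0.7188 = 4.96 mg/L.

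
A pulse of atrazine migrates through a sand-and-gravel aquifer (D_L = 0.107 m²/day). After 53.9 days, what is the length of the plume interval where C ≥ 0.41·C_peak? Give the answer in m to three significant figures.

The plume is Gaussian with σ = √(2Dt) = √(2 × 0.107 × 53.9) = 3.396 m.
C/C_peak = exp(−Δx²/(2σ²)) = 0.41 ⇒ Δx = σ·√(−2 ln 0.41) = 3.396 × 1.335 = 4.534 m.
Width = 2Δx = 9.07 m.

9.07 m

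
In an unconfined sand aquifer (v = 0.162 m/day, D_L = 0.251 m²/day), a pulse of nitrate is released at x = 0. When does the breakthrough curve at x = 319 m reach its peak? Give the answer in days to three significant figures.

For the 1D instantaneous-source solution, setting ∂C/∂t = 0 at fixed x gives v²t² + 2Dt − x² = 0, so t = (√(D² + v²x²) − D)/v².
√(D² + v²x²) = √(0.251² + 0.162² × 319²) = 51.68; v² = 0.026244.
t = (51.68 − 0.251)/0.026244 = 1960 days (vs. the pure-advection estimate x/v = 1970 d).

1960 days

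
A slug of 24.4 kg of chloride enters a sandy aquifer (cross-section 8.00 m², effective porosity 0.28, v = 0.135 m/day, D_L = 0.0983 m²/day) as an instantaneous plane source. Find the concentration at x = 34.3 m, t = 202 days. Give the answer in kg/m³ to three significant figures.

For an instantaneous plane source, C(x,t) = M/(n_e·A·√(4πDt)) · exp(−(x−vt)²/(4Dt)), with n_e·A the pore (flow) area.
Plume center vt = 0.135 × 202 = 27.27 m, so the well at 34.3 m is 7.03 m downgradient of the peak.
√(4πDt) = 15.80 m, giving peak height M/(n_e·A·√(4πDt)) = 24.4/(0.28 × 8.00 × 15.80) = 0.6894 kg/m³.
(x−vt)²/(4Dt) = (7.03)²/(4 × 0.0983 × 202) = 0.6222; exp(−0.6222) = 0.5368.
C = 0.6894 × 0.5368 = 0.370 kg/m³.

0.370 kg/m³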